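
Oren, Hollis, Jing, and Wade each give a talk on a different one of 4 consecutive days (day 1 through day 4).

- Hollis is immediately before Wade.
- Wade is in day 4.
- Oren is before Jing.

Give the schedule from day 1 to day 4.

From clue 1: Hollis is in {1,2,3}.
From clues 1–2: Hollis → day 3, Wade → day 4.
From clues 1–3: Oren → day 1, Jing → day 2.

Oren, Jing, Hollis, Wade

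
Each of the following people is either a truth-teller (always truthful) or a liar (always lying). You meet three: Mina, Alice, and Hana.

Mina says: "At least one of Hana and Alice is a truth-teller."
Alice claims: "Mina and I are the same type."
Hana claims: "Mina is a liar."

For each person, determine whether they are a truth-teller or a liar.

Consider Mina. Suppose Mina is a liar.
Then whichever role Alice has, Alice's statement has the wrong truth value — contradiction.
So Mina is a truth-teller.
With that fixed, Hana's statement is false, so Hana is a liar.
Consider Alice. Suppose Alice is a liar.
Then Mina's statement comes out false, contradicting Mina being a truth-teller.
So Alice is a truth-teller.

Mina: truth-teller, Alice: truth-teller, Hana: liar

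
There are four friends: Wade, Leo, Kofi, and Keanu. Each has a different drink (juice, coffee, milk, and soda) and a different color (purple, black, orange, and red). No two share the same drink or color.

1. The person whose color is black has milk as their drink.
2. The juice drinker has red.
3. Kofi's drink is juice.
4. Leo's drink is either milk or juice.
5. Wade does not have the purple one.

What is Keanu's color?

With clues 1–3, red is impossible for Keanu's color.
With clues 1–4, black is impossible for Keanu's color.
With clues 1–5, orange is impossible for Keanu's color.
That leaves purple.

purple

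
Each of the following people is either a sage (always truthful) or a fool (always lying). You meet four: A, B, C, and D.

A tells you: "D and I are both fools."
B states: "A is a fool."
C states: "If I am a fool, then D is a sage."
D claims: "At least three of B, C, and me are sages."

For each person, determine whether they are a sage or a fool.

A: fool, B: sage, C: sage, D: sage

Consider A. Suppose A is a sage.
Then A's own statement would have to be true, but it can't be — contradiction.
So A is a fool.
With that fixed, B's statement is true, so B is a sage.
Consider C. Suppose C is a fool.
Then no assignment of the remaining roles makes every statement match its speaker's type — contradiction.
So C is a sage.
Consider D. Suppose D is a fool.
Then A's statement comes out true, contradicting A being a fool.
So D is a sage.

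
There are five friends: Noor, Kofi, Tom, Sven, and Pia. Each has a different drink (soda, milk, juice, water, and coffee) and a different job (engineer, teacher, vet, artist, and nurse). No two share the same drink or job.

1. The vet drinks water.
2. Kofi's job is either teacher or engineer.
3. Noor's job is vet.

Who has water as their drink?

With clues 1–2, Kofi is impossible for the one with drink water.
With clues 1–3, Pia, Sven, and Tom are impossible for the one with drink water.
That leaves Noor.

Noor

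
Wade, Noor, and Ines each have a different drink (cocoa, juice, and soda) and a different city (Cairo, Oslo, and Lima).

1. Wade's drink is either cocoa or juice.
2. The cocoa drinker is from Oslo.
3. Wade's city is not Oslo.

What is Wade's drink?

juice

Clue 1 rules out soda for Wade's drink.
With clues 1–3, cocoa is impossible for Wade's drink.
That leaves juice.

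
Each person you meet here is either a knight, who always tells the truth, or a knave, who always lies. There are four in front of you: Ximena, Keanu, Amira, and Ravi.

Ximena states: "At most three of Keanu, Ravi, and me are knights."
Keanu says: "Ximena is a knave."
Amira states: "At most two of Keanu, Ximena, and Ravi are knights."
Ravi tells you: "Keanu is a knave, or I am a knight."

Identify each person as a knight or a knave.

Ximena: knight, Keanu: knave, Amira: knight, Ravi: knight

Regardless of anyone's role, Ximena's statement is true, so Ximena is a knight.
With that fixed, Keanu's statement is false, so Keanu is a knave.
With that fixed, Amira's statement is true, so Amira is a knight.
With that fixed, Ravi's statement is true, so Ravi is a knight.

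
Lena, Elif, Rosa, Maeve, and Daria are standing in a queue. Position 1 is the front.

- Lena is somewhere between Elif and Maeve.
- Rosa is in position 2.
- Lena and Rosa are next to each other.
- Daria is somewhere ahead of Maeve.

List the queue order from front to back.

Elif, Rosa, Lena, Daria, Maeve

From clue 1: Lena is in {2,3,4}.
From clues 1–2: Rosa → position 2.
From clues 1–3: Lena → position 3.
From clues 1–4: Elif → position 1, Daria → position 4, Maeve → position 5.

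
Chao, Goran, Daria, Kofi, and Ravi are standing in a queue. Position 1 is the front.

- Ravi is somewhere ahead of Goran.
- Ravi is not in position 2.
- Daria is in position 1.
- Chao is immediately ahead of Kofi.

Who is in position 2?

With clues 1–2, Ravi is ruled out for position 2.
With clues 1–3, Daria and Goran are ruled out for position 2.
With clues 1–4, Kofi is ruled out for position 2.
So position 2 is Chao.

Chao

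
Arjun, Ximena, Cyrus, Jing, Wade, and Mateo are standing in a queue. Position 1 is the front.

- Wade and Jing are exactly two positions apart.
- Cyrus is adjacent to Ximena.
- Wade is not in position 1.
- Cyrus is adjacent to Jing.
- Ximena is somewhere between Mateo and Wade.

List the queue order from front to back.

Mateo, Ximena, Cyrus, Jing, Arjun, Wade

From clues 1–3: Wade is in {2,3,4,5,6}.
From clues 1–4: Jing is in {3,4}.
From clues 1–5: Mateo → position 1, Ximena → position 2, Cyrus → position 3, Jing → position 4, Arjun → position 5, Wade → position 6.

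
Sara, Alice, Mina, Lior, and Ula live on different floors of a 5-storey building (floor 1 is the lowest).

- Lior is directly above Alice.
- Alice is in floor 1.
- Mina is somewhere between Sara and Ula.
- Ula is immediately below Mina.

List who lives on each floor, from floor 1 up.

Alice, Lior, Ula, Mina, Sara

From clue 1: Alice is in {1,2,3,4}.
From clues 1–2: Alice → floor 1, Lior → floor 2.
From clues 1–3: Mina → floor 4.
From clues 1–4: Ula → floor 3, Sara → floor 5.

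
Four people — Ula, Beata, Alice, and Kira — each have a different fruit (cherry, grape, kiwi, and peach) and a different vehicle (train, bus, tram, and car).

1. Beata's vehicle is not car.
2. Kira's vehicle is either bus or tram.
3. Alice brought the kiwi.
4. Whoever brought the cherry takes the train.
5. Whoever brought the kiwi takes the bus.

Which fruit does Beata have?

With clues 1–3, kiwi is impossible for Beata's fruit.
With clues 1–5, grape and peach are impossible for Beata's fruit.
That leaves cherry.

cherry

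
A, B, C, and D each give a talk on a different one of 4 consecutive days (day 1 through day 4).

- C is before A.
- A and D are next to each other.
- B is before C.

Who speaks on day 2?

With clues 1–3, A, B, and D are ruled out for day 2.
So day 2 is C.

C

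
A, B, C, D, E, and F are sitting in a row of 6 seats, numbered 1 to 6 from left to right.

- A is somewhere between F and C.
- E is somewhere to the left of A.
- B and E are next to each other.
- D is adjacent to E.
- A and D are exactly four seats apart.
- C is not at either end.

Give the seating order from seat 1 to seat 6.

From clue 1: A is in {2,3,4,5}.
From clues 1–2: A is in {3,4,5}.
From clues 1–3: A is in {4,5}.
From clues 1–4: A → seat 5.
From clues 1–5: D → seat 1, E → seat 2, B → seat 3.
From clues 1–6: C → seat 4, F → seat 6.

D, E, B, C, A, F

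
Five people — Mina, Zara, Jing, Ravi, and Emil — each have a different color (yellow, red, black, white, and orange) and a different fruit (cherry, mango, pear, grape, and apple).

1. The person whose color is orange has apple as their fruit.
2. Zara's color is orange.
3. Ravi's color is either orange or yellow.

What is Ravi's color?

With clues 1–2, orange is impossible for Ravi's color.
With clues 1–3, black, red, and white are impossible for Ravi's color.
That leaves yellow.

yellow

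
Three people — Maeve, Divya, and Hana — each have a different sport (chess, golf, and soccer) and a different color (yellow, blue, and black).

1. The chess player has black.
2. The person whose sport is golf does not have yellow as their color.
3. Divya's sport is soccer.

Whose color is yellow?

With clues 1–3, Hana and Maeve are impossible for the one with color yellow.
That leaves Divya.

Divya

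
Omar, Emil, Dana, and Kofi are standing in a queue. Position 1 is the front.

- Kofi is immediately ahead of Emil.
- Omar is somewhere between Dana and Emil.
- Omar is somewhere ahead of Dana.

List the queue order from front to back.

Kofi, Emil, Omar, Dana

From clue 1: Emil is in {2,3,4}.
From clues 1–2: Omar is in {2,3}.
From clues 1–3: Kofi → position 1, Emil → position 2, Omar → position 3, Dana → position 4.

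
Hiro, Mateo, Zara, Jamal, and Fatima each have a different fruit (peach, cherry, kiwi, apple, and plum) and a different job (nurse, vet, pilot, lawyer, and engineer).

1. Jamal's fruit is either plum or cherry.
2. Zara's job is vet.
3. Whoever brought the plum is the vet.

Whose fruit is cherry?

With clues 1–3, Fatima, Hiro, Mateo, and Zara are impossible for the one with fruit cherry.
That leaves Jamal.

Jamal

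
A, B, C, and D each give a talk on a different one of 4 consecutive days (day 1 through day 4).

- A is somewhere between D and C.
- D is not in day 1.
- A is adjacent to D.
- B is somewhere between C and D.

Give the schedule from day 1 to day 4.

From clue 1: A is in {2,3}.
From clues 1–4: C → day 1, B → day 2, A → day 3, D → day 4.

C, B, A, D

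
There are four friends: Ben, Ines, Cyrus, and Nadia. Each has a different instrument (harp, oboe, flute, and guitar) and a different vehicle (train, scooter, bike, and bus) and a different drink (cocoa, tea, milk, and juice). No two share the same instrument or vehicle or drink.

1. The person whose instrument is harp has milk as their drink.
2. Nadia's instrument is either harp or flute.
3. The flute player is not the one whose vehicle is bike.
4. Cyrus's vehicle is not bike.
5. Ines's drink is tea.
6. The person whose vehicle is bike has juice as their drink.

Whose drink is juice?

With clues 1–5, Ines is impossible for the one with drink juice.
With clues 1–6, Cyrus and Nadia are impossible for the one with drink juice.
That leaves Ben.

Ben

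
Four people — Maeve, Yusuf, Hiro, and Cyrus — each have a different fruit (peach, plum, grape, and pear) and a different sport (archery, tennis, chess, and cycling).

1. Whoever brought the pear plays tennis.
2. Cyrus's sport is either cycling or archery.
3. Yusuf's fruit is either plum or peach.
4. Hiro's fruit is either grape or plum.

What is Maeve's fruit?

pear

With clues 1–4, grape, peach, and plum are impossible for Maeve's fruit.
That leaves pear.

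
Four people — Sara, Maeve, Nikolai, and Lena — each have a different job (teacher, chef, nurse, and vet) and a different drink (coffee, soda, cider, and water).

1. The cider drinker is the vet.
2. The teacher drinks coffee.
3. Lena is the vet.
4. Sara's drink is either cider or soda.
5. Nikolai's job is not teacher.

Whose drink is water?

Nikolai

With clues 1–3, Lena is impossible for the one with drink water.
With clues 1–4, Sara is impossible for the one with drink water.
With clues 1–5, Maeve is impossible for the one with drink water.
That leaves Nikolai.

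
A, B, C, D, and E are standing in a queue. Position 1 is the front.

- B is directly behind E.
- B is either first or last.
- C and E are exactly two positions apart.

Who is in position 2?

C

With clues 1–2, B and E are ruled out for position 2.
With clues 1–3, A and D are ruled out for position 2.
So position 2 is C.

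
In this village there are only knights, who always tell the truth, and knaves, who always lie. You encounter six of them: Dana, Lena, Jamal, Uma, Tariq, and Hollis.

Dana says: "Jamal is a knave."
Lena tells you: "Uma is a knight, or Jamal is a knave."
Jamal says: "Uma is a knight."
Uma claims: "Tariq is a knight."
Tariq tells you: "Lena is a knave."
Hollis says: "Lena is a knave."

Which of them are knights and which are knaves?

Consider Dana. Suppose Dana is a knave.
Then no assignment of the remaining roles makes every statement match its speaker's type — contradiction.
So Dana is a knight.
Consider Lena. Suppose Lena is a knave.
Then no assignment of the remaining roles makes every statement match its speaker's type — contradiction.
So Lena is a knight.
With that fixed, Tariq's statement is false, so Tariq is a knave.
With that fixed, Hollis's statement is false, so Hollis is a knave.
With that fixed, Uma's statement is false, so Uma is a knave.
With that fixed, Jamal's statement is false, so Jamal is a knave.

Dana: knight, Lena: knight, Jamal: knave, Uma: knave, Tariq: knave, Hollis: knave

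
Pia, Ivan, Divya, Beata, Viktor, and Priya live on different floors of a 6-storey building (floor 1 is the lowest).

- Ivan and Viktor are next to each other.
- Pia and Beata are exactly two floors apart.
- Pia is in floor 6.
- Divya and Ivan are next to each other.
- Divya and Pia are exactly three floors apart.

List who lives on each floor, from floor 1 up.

Viktor, Ivan, Divya, Beata, Priya, Pia

From clues 1–3: Beata → floor 4, Pia → floor 6.
From clues 1–4: Ivan → floor 2, Priya → floor 5.
From clues 1–5: Viktor → floor 1, Divya → floor 3.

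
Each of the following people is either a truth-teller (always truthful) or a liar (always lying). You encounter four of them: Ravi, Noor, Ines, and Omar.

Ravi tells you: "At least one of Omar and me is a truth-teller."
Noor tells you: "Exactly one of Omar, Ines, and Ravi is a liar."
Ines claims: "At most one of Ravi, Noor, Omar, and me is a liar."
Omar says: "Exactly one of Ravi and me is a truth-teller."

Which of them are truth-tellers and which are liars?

Ravi: liar, Noor: liar, Ines: liar, Omar: liar

Consider Ravi. Suppose Ravi is a truth-teller.
Then whichever role Omar has, Omar's statement has the wrong truth value — contradiction.
So Ravi is a liar.
Consider Noor. Suppose Noor is a truth-teller.
Then no assignment of the remaining roles makes every statement match its speaker's type — contradiction.
So Noor is a liar.
With that fixed, Ines's statement is false, so Ines is a liar.
Consider Omar. Suppose Omar is a truth-teller.
Then Ravi's statement comes out true, contradicting Ravi being a liar.
So Omar is a liar.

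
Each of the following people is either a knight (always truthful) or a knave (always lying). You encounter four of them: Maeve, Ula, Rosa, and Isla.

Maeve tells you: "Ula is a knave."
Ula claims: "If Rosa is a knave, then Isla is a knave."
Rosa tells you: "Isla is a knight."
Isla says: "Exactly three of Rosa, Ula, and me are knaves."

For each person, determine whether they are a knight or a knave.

Maeve: knave, Ula: knight, Rosa: knave, Isla: knave

Consider Maeve. Suppose Maeve is a knight.
Then no assignment of the remaining roles makes every statement match its speaker's type — contradiction.
So Maeve is a knave.
Consider Ula. Suppose Ula is a knave.
Then Maeve's statement comes out true, contradicting Maeve being a knave.
So Ula is a knight.
With that fixed, Isla's statement is false, so Isla is a knave.
With that fixed, Rosa's statement is false, so Rosa is a knave.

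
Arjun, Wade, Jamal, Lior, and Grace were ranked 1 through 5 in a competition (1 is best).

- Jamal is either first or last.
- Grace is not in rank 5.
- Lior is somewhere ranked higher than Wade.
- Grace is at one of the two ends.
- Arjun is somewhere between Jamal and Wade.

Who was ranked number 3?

Wade

With clue 1, Jamal is ruled out for rank 3.
With clues 1–4, Grace is ruled out for rank 3.
With clues 1–5, Arjun and Lior are ruled out for rank 3.
So rank 3 is Wade.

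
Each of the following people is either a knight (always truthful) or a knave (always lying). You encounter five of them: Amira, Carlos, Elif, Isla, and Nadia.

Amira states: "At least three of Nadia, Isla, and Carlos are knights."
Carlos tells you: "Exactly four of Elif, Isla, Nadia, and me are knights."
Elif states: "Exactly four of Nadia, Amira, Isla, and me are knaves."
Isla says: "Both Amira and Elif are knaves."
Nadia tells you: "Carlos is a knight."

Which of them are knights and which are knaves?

Amira: knave, Carlos: knave, Elif: knave, Isla: knight, Nadia: knave

Consider Amira. Suppose Amira is a knight.
Then no assignment of the remaining roles makes every statement match its speaker's type — contradiction.
So Amira is a knave.
Consider Carlos. Suppose Carlos is a knight.
Then no assignment of the remaining roles makes every statement match its speaker's type — contradiction.
So Carlos is a knave.
With that fixed, Nadia's statement is false, so Nadia is a knave.
Consider Elif. Suppose Elif is a knight.
Then Elif's own statement would have to be true, but it can't be — contradiction.
So Elif is a knave.
With that fixed, Isla's statement is true, so Isla is a knight.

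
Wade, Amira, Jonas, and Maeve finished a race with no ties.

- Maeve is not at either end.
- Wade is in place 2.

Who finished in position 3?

With clues 1–2, Amira, Jonas, and Wade are ruled out for place 3.
So place 3 is Maeve.

Maeve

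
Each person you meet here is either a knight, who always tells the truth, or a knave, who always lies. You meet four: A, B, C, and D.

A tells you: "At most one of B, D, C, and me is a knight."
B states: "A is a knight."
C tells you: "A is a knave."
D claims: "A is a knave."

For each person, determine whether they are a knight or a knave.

Consider A. Suppose A is a knight.
Then no assignment of the remaining roles makes every statement match its speaker's type — contradiction.
So A is a knave.
With that fixed, B's statement is false, so B is a knave.
With that fixed, C's statement is true, so C is a knight.
With that fixed, D's statement is true, so D is a knight.

A: knave, B: knave, C: knight, D: knight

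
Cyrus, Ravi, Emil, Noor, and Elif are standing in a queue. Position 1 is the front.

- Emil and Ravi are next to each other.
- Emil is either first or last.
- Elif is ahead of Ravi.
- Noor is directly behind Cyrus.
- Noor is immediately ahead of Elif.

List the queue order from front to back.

Cyrus, Noor, Elif, Ravi, Emil

From clues 1–2: Ravi is in {2,4}.
From clues 1–3: Ravi → position 4, Emil → position 5.
From clues 1–4: Cyrus is in {1,2}.
From clues 1–5: Cyrus → position 1, Noor → position 2, Elif → position 3.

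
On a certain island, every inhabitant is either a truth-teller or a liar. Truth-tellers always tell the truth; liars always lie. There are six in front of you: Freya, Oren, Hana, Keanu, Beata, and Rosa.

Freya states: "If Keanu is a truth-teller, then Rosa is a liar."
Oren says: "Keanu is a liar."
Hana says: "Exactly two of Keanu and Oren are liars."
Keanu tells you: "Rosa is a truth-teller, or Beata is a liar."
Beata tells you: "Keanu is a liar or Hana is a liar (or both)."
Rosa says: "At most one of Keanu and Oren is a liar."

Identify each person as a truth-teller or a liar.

Freya: liar, Oren: liar, Hana: liar, Keanu: truth-teller, Beata: truth-teller, Rosa: truth-teller

Consider Freya. Suppose Freya is a truth-teller.
Then no assignment of the remaining roles makes every statement match its speaker's type — contradiction.
So Freya is a liar.
Consider Oren. Suppose Oren is a truth-teller.
Then no assignment of the remaining roles makes every statement match its speaker's type — contradiction.
So Oren is a liar.
Consider Hana. Suppose Hana is a truth-teller.
Then no assignment of the remaining roles makes every statement match its speaker's type — contradiction.
So Hana is a liar.
With that fixed, Beata's statement is true, so Beata is a truth-teller.
Consider Keanu. Suppose Keanu is a liar.
Then Freya's statement comes out true, contradicting Freya being a liar.
So Keanu is a truth-teller.
With that fixed, Rosa's statement is true, so Rosa is a truth-teller.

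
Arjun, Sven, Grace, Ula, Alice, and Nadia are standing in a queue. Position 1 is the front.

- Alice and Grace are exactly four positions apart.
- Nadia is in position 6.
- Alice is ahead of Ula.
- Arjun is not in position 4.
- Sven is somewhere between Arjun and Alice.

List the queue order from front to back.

Alice, Sven, Arjun, Ula, Grace, Nadia

From clue 1: Grace is in {1,2,5,6}.
From clues 1–2: Nadia → position 6.
From clues 1–3: Alice → position 1, Grace → position 5.
From clues 1–4: Arjun is in {2,3}.
From clues 1–5: Sven → position 2, Arjun → position 3, Ula → position 4.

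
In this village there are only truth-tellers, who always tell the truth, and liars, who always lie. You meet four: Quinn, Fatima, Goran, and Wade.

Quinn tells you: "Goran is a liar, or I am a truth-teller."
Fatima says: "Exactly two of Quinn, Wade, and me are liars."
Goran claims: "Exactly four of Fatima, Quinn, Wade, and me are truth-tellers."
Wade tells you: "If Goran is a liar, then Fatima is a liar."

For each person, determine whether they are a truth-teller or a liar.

Quinn: truth-teller, Fatima: liar, Goran: liar, Wade: truth-teller

Consider Quinn. Suppose Quinn is a liar.
Then no assignment of the remaining roles makes every statement match its speaker's type — contradiction.
So Quinn is a truth-teller.
Consider Fatima. Suppose Fatima is a truth-teller.
Then Fatima's own statement would have to be true, but it can't be — contradiction.
So Fatima is a liar.
With that fixed, Goran's statement is false, so Goran is a liar.
With that fixed, Wade's statement is true, so Wade is a truth-teller.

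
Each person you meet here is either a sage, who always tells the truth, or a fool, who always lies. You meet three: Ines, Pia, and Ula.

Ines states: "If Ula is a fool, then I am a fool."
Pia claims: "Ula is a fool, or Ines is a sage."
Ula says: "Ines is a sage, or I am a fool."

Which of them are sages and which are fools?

Ines: sage, Pia: sage, Ula: sage

Consider Ines. Suppose Ines is a fool.
Then Ines's own statement would have to be false, but it can't be — contradiction.
So Ines is a sage.
With that fixed, Pia's statement is true, so Pia is a sage.
With that fixed, Ula's statement is true, so Ula is a sage.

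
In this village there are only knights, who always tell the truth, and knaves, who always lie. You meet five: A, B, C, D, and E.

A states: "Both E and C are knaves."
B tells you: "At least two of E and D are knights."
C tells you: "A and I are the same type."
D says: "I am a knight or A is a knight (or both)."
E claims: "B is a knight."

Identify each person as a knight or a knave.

Consider A. Suppose A is a knave.
Then whichever role C has, C's statement has the wrong truth value — contradiction.
So A is a knight.
With that fixed, D's statement is true, so D is a knight.
Consider B. Suppose B is a knight.
Then no assignment of the remaining roles makes every statement match its speaker's type — contradiction.
So B is a knave.
With that fixed, E's statement is false, so E is a knave.
Consider C. Suppose C is a knight.
Then A's statement comes out false, contradicting A being a knight.
So C is a knave.

A: knight, B: knave, C: knave, D: knight, E: knave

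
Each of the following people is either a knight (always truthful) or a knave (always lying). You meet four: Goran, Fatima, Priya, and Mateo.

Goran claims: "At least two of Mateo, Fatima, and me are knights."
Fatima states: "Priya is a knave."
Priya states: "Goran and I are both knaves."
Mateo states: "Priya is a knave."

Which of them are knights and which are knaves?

Goran: knight, Fatima: knight, Priya: knave, Mateo: knight

Consider Goran. Suppose Goran is a knave.
Then whichever role Priya has, Priya's statement has the wrong truth value — contradiction.
So Goran is a knight.
With that fixed, Priya's statement is false, so Priya is a knave.
With that fixed, Mateo's statement is true, so Mateo is a knight.
With that fixed, Fatima's statement is true, so Fatima is a knight.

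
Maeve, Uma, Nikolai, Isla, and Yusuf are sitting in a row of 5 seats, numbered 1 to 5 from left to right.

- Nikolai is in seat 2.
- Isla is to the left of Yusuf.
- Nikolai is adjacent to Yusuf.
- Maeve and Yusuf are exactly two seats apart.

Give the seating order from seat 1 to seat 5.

Isla, Nikolai, Yusuf, Uma, Maeve

From clue 1: Nikolai → seat 2.
From clues 1–2: Isla is in {1,3,4}.
From clues 1–3: Isla → seat 1, Yusuf → seat 3.
From clues 1–4: Uma → seat 4, Maeve → seat 5.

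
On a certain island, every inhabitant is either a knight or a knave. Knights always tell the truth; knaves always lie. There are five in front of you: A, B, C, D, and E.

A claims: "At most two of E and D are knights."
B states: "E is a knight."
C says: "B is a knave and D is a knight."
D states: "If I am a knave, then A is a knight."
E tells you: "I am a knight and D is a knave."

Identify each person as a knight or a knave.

A: knight, B: knave, C: knight, D: knight, E: knave

Regardless of anyone's role, A's statement is true, so A is a knight.
With that fixed, D's statement is true, so D is a knight.
With that fixed, E's statement is false, so E is a knave.
With that fixed, B's statement is false, so B is a knave.
With that fixed, C's statement is true, so C is a knight.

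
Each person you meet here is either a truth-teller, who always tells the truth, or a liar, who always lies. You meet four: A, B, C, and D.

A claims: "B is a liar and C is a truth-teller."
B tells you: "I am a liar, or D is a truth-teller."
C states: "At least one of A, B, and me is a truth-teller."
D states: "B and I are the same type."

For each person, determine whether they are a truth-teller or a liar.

Consider A. Suppose A is a truth-teller.
Then no assignment of the remaining roles makes every statement match its speaker's type — contradiction.
So A is a liar.
Consider B. Suppose B is a liar.
Then B's own statement would have to be false, but it can't be — contradiction.
So B is a truth-teller.
With that fixed, C's statement is true, so C is a truth-teller.
Consider D. Suppose D is a liar.
Then B's statement comes out false, contradicting B being a truth-teller.
So D is a truth-teller.

A: liar, B: truth-teller, C: truth-teller, D: truth-teller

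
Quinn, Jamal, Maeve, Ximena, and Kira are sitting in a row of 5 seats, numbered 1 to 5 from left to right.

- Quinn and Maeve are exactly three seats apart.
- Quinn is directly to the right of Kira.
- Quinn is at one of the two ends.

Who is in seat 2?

Maeve

With clues 1–2, Kira is ruled out for seat 2.
With clues 1–3, Jamal, Quinn, and Ximena are ruled out for seat 2.
So seat 2 is Maeve.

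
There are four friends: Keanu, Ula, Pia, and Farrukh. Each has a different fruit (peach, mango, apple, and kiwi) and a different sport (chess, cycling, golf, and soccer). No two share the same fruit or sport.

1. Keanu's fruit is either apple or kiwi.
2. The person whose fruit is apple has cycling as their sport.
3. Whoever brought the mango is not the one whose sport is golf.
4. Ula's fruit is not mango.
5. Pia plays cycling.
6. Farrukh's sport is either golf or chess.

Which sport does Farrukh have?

With clues 1–5, cycling and golf are impossible for Farrukh's sport.
With clues 1–6, soccer is impossible for Farrukh's sport.
That leaves chess.

chess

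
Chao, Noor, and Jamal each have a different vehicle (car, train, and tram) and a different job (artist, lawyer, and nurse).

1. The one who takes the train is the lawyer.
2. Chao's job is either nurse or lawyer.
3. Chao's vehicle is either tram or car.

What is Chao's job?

With clues 1–2, artist is impossible for Chao's job.
With clues 1–3, lawyer is impossible for Chao's job.
That leaves nurse.

nurse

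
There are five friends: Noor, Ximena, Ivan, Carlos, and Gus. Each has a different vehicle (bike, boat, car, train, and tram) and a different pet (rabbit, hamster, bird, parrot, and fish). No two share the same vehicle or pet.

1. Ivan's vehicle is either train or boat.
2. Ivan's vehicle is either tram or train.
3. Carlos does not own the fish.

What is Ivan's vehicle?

train

Clue 1 rules out bike, car, and tram for Ivan's vehicle.
With clues 1–2, boat is impossible for Ivan's vehicle.
That leaves train.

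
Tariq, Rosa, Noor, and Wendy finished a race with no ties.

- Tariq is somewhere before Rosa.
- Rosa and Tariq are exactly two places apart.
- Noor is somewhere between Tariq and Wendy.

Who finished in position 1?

With clue 1, Rosa is ruled out for place 1.
With clues 1–3, Noor and Wendy are ruled out for place 1.
So place 1 is Tariq.

Tariq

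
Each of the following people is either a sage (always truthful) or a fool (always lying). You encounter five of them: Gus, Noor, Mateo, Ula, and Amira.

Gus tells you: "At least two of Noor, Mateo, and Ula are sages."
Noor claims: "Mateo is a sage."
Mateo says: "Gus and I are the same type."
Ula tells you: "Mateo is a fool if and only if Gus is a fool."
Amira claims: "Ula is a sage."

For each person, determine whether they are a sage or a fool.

Gus: sage, Noor: sage, Mateo: sage, Ula: sage, Amira: sage

Consider Gus. Suppose Gus is a fool.
Then whichever role Mateo has, Mateo's statement has the wrong truth value — contradiction.
So Gus is a sage.
Consider Noor. Suppose Noor is a fool.
Then no assignment of the remaining roles makes every statement match its speaker's type — contradiction.
So Noor is a sage.
Consider Mateo. Suppose Mateo is a fool.
Then Noor's statement comes out false, contradicting Noor being a sage.
So Mateo is a sage.
With that fixed, Ula's statement is true, so Ula is a sage.
With that fixed, Amira's statement is true, so Amira is a sage.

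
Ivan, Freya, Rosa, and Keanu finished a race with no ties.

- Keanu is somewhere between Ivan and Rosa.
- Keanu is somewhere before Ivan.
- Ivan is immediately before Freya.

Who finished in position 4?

With clue 1, Keanu is ruled out for place 4.
With clues 1–2, Rosa is ruled out for place 4.
With clues 1–3, Ivan is ruled out for place 4.
So place 4 is Freya.

Freya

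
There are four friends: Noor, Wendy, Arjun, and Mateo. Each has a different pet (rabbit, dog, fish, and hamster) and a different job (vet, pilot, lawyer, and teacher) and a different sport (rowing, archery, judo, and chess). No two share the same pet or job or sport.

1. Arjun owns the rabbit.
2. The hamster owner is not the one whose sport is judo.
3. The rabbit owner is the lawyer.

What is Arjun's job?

lawyer

With clues 1–3, pilot, teacher, and vet are impossible for Arjun's job.
That leaves lawyer.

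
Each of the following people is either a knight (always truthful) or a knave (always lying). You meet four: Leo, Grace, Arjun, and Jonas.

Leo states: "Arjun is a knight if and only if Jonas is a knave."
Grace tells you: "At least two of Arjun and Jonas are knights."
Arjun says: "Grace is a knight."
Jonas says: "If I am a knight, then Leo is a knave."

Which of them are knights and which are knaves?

Consider Leo. Suppose Leo is a knight.
Then whichever role Jonas has, Jonas's statement has the wrong truth value — contradiction.
So Leo is a knave.
With that fixed, Jonas's statement is true, so Jonas is a knight.
Consider Grace. Suppose Grace is a knave.
Then no assignment of the remaining roles makes every statement match its speaker's type — contradiction.
So Grace is a knight.
With that fixed, Arjun's statement is true, so Arjun is a knight.

Leo: knave, Grace: knight, Arjun: knight, Jonas: knight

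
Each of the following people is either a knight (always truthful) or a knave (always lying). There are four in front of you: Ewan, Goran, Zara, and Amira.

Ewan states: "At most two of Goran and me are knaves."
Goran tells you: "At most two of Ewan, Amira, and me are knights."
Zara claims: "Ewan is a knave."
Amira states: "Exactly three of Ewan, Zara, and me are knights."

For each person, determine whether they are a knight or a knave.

Regardless of anyone's role, Ewan's statement is true, so Ewan is a knight.
With that fixed, Zara's statement is false, so Zara is a knave.
With that fixed, Amira's statement is false, so Amira is a knave.
With that fixed, Goran's statement is true, so Goran is a knight.

Ewan: knight, Goran: knight, Zara: knave, Amira: knave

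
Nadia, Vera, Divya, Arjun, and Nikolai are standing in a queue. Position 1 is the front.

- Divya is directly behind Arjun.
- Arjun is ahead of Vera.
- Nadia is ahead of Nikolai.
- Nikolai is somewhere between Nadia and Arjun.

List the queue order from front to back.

Nadia, Nikolai, Arjun, Divya, Vera

From clue 1: Divya is in {2,3,4,5}.
From clues 1–2: Vera is in {3,4,5}.
From clues 1–3: Nadia is in {1,3,4}.
From clues 1–4: Nadia → position 1, Nikolai → position 2, Arjun → position 3, Divya → position 4, Vera → position 5.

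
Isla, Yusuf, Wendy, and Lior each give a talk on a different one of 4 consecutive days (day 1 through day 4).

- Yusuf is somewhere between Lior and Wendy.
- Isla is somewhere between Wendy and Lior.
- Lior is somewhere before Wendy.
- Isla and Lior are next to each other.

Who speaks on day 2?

Isla

With clues 1–2, Lior and Wendy are ruled out for day 2.
With clues 1–4, Yusuf is ruled out for day 2.
So day 2 is Isla.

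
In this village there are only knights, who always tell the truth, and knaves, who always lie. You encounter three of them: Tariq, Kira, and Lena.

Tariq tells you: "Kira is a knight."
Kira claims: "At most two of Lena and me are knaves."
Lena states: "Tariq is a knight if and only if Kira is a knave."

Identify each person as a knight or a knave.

Tariq: knight, Kira: knight, Lena: knave

Regardless of anyone's role, Kira's statement is true, so Kira is a knight.
With that fixed, Tariq's statement is true, so Tariq is a knight.
With that fixed, Lena's statement is false, so Lena is a knave.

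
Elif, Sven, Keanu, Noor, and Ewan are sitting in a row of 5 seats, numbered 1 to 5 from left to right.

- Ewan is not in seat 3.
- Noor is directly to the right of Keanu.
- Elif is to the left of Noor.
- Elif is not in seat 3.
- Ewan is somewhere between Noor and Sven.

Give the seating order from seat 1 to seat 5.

From clue 1: Ewan is in {1,2,4,5}.
From clues 1–2: Keanu is in {1,2,3,4}.
From clues 1–3: Elif is in {1,2,3}.
From clues 1–4: Elif is in {1,2}.
From clues 1–5: Elif → seat 1, Keanu → seat 2, Noor → seat 3, Ewan → seat 4, Sven → seat 5.

Elif, Keanu, Noor, Ewan, Sven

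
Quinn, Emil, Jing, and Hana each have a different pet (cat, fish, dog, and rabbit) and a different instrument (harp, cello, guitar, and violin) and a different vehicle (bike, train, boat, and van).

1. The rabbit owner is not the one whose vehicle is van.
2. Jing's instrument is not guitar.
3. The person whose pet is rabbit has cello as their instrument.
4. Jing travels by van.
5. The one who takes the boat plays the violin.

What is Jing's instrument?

With clues 1–2, guitar is impossible for Jing's instrument.
With clues 1–4, cello is impossible for Jing's instrument.
With clues 1–5, violin is impossible for Jing's instrument.
That leaves harp.

harp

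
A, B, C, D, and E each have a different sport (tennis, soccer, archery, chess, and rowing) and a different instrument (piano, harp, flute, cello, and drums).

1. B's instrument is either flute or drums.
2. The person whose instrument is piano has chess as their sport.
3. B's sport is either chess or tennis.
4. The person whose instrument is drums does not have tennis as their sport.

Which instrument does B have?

flute

Clue 1 rules out cello, harp, and piano for B's instrument.
With clues 1–4, drums is impossible for B's instrument.
That leaves flute.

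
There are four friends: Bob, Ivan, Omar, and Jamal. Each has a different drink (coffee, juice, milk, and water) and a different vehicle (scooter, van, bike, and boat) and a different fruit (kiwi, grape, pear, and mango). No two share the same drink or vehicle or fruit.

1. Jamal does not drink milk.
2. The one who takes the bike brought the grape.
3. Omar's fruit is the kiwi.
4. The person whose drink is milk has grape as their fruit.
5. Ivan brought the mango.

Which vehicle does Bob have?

With clues 1–5, boat, scooter, and van are impossible for Bob's vehicle.
That leaves bike.

bike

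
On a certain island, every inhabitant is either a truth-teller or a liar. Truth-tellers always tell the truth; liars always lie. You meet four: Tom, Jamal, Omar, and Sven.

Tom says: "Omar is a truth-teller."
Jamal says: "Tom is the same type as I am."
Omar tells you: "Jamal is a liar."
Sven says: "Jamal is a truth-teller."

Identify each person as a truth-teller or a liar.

Consider Tom. Suppose Tom is a liar.
Then whichever role Jamal has, Jamal's statement has the wrong truth value — contradiction.
So Tom is a truth-teller.
Consider Jamal. Suppose Jamal is a truth-teller.
Then no assignment of the remaining roles makes every statement match its speaker's type — contradiction.
So Jamal is a liar.
With that fixed, Omar's statement is true, so Omar is a truth-teller.
With that fixed, Sven's statement is false, so Sven is a liar.

Tom: truth-teller, Jamal: liar, Omar: truth-teller, Sven: liar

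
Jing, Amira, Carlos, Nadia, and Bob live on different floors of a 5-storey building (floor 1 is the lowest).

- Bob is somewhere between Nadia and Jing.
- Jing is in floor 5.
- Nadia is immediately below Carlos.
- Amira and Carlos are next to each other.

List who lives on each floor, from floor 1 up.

From clue 1: Bob is in {2,3,4}.
From clues 1–2: Jing → floor 5.
From clues 1–3: Carlos is in {2,3}.
From clues 1–4: Nadia → floor 1, Carlos → floor 2, Amira → floor 3, Bob → floor 4.

Nadia, Carlos, Amira, Bob, Jing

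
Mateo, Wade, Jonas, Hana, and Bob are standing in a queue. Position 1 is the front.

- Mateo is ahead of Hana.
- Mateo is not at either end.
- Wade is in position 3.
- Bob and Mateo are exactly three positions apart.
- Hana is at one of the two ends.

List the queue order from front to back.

Bob, Jonas, Wade, Mateo, Hana

From clue 1: Mateo is in {1,2,3,4}.
From clues 1–2: Mateo is in {2,3,4}.
From clues 1–3: Wade → position 3.
From clues 1–4: Mateo is in {2,4}.
From clues 1–5: Bob → position 1, Jonas → position 2, Mateo → position 4, Hana → position 5.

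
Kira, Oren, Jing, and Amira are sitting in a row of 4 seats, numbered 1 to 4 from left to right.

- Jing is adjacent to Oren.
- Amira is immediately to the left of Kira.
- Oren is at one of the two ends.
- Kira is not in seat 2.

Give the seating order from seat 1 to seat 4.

From clues 1–2: Kira is in {2,4}.
From clues 1–4: Oren → seat 1, Jing → seat 2, Amira → seat 3, Kira → seat 4.

Oren, Jing, Amira, Kira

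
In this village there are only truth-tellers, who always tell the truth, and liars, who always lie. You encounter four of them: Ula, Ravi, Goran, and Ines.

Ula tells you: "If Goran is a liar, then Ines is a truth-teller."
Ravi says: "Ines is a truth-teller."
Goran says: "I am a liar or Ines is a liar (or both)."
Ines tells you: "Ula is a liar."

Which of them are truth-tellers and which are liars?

Ula: truth-teller, Ravi: liar, Goran: truth-teller, Ines: liar

Consider Ula. Suppose Ula is a liar.
Then no assignment of the remaining roles makes every statement match its speaker's type — contradiction.
So Ula is a truth-teller.
With that fixed, Ines's statement is false, so Ines is a liar.
With that fixed, Ravi's statement is false, so Ravi is a liar.
With that fixed, Goran's statement is true, so Goran is a truth-teller.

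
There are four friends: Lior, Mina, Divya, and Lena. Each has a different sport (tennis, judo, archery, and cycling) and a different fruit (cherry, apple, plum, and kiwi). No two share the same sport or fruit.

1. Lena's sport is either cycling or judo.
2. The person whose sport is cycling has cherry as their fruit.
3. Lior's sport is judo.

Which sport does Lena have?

Clue 1 rules out archery and tennis for Lena's sport.
With clues 1–3, judo is impossible for Lena's sport.
That leaves cycling.

cycling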